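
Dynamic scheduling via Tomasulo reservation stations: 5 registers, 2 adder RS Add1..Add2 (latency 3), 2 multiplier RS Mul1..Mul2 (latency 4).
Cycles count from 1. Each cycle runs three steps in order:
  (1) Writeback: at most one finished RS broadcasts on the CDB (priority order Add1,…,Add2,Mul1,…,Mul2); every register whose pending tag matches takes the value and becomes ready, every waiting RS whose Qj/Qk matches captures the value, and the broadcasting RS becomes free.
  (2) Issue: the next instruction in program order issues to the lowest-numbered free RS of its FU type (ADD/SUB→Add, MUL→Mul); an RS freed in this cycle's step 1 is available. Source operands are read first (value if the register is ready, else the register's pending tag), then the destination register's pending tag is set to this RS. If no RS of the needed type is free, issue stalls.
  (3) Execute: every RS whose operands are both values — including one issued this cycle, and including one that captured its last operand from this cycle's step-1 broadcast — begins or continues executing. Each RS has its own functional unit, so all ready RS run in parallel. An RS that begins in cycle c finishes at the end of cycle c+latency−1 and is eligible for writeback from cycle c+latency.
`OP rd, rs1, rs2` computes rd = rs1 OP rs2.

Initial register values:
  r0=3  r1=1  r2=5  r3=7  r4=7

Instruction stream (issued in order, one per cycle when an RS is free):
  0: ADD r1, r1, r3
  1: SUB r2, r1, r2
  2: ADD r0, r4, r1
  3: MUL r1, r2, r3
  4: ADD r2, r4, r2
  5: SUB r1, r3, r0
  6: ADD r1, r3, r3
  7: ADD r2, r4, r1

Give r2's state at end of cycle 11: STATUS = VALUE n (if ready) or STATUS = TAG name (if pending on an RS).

c1: issue ADD r1<-Add1 | r0:3,r1:Add1,r2:5,r3:7,r4:7
c2: issue SUB r2<-Add2 | r0:3,r1:Add1,r2:Add2,r3:7,r4:7
c3: stall | r0:3,r1:Add1,r2:Add2,r3:7,r4:7
c4: CDB Add1=8; issue ADD r0<-Add1 | r0:Add1,r1:8,r2:Add2,r3:7,r4:7
c5: issue MUL r1<-Mul1 | r0:Add1,r1:Mul1,r2:Add2,r3:7,r4:7
c6: stall | r0:Add1,r1:Mul1,r2:Add2,r3:7,r4:7
c7: CDB Add1=15; issue ADD r2<-Add1 | r0:15,r1:Mul1,r2:Add1,r3:7,r4:7
c8: CDB Add2=3; issue SUB r1<-Add2 | r0:15,r1:Add2,r2:Add1,r3:7,r4:7
c9: stall | r0:15,r1:Add2,r2:Add1,r3:7,r4:7
c10: stall | r0:15,r1:Add2,r2:Add1,r3:7,r4:7
c11: CDB Add1=10; issue ADD r1<-Add1 | r0:15,r1:Add1,r2:10,r3:7,r4:7

STATUS = VALUE 10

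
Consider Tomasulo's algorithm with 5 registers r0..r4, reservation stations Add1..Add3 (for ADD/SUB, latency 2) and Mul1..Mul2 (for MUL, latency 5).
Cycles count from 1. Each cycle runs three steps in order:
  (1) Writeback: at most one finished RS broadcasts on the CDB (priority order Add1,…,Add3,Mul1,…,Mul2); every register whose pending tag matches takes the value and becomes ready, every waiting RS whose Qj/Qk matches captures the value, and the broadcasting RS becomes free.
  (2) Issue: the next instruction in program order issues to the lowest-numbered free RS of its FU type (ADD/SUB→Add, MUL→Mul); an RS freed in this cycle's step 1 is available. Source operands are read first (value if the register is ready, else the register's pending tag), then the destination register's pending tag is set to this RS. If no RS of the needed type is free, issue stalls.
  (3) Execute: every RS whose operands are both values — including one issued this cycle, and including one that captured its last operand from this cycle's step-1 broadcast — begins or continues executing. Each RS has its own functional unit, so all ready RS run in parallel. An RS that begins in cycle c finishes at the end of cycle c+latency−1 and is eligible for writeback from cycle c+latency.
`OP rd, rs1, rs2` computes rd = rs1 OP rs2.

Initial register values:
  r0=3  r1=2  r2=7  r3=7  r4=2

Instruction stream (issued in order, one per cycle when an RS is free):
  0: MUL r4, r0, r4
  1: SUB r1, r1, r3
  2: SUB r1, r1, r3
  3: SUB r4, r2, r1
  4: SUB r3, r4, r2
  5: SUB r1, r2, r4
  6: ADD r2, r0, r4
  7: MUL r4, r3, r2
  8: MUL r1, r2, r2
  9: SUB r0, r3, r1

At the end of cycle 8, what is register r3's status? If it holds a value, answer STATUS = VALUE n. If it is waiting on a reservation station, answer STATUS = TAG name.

  c1: issue MUL r4<-Mul1  regs: r0:3,r1:2,r2:7,r3:7,r4:Mul1
  c2: issue SUB r1<-Add1  regs: r0:3,r1:Add1,r2:7,r3:7,r4:Mul1
  c3: issue SUB r1<-Add2  regs: r0:3,r1:Add2,r2:7,r3:7,r4:Mul1
  c4: CDB Add1=-5; issue SUB r4<-Add1  regs: r0:3,r1:Add2,r2:7,r3:7,r4:Add1
  c5: issue SUB r3<-Add3  regs: r0:3,r1:Add2,r2:7,r3:Add3,r4:Add1
  c6: CDB Add2=-12; issue SUB r1<-Add2  regs: r0:3,r1:Add2,r2:7,r3:Add3,r4:Add1
  c7: CDB Mul1=6; stall  regs: r0:3,r1:Add2,r2:7,r3:Add3,r4:Add1
  c8: CDB Add1=19; issue ADD r2<-Add1  regs: r0:3,r1:Add2,r2:Add1,r3:Add3,r4:19

STATUS = TAG Add3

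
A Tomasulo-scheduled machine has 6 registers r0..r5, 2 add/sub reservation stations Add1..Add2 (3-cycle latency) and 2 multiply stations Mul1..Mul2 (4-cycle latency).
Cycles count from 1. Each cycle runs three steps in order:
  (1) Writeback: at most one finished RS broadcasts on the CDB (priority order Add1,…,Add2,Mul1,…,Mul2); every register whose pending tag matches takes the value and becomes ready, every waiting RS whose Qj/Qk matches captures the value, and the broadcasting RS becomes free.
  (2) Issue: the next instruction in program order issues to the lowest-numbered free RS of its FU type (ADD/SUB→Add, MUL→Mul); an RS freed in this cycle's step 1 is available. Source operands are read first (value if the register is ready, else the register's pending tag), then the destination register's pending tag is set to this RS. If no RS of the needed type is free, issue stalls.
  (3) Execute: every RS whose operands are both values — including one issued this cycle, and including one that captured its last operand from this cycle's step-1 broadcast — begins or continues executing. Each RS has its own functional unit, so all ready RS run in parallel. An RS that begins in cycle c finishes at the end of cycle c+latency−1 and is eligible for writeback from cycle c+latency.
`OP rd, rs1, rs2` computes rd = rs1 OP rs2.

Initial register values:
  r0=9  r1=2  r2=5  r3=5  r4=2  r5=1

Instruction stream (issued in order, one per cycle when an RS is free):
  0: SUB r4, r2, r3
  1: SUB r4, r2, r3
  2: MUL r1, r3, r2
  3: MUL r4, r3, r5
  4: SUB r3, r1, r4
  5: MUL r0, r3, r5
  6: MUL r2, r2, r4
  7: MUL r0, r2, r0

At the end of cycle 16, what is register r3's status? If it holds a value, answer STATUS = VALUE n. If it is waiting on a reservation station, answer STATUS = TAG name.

STATUS = VALUE 20

  c1: issue SUB r4<-Add1  regs: r0:9,r1:2,r2:5,r3:5,r4:Add1,r5:1
  c2: issue SUB r4<-Add2  regs: r0:9,r1:2,r2:5,r3:5,r4:Add2,r5:1
  c3: issue MUL r1<-Mul1  regs: r0:9,r1:Mul1,r2:5,r3:5,r4:Add2,r5:1
  c4: CDB Add1=0; issue MUL r4<-Mul2  regs: r0:9,r1:Mul1,r2:5,r3:5,r4:Mul2,r5:1
  c5: CDB Add2=0; issue SUB r3<-Add1  regs: r0:9,r1:Mul1,r2:5,r3:Add1,r4:Mul2,r5:1
  c6: stall  regs: r0:9,r1:Mul1,r2:5,r3:Add1,r4:Mul2,r5:1
  c7: CDB Mul1=25; issue MUL r0<-Mul1  regs: r0:Mul1,r1:25,r2:5,r3:Add1,r4:Mul2,r5:1
  c8: CDB Mul2=5; issue MUL r2<-Mul2  regs: r0:Mul1,r1:25,r2:Mul2,r3:Add1,r4:5,r5:1
  c9: stall  regs: r0:Mul1,r1:25,r2:Mul2,r3:Add1,r4:5,r5:1
  c10: stall  regs: r0:Mul1,r1:25,r2:Mul2,r3:Add1,r4:5,r5:1
  c11: CDB Add1=20; stall  regs: r0:Mul1,r1:25,r2:Mul2,r3:20,r4:5,r5:1
  c12: CDB Mul2=25; issue MUL r0<-Mul2  regs: r0:Mul2,r1:25,r2:25,r3:20,r4:5,r5:1
  c13: -  regs: r0:Mul2,r1:25,r2:25,r3:20,r4:5,r5:1
  c14: -  regs: r0:Mul2,r1:25,r2:25,r3:20,r4:5,r5:1
  c15: CDB Mul1=20  regs: r0:Mul2,r1:25,r2:25,r3:20,r4:5,r5:1
  c16: -  regs: r0:Mul2,r1:25,r2:25,r3:20,r4:5,r5:1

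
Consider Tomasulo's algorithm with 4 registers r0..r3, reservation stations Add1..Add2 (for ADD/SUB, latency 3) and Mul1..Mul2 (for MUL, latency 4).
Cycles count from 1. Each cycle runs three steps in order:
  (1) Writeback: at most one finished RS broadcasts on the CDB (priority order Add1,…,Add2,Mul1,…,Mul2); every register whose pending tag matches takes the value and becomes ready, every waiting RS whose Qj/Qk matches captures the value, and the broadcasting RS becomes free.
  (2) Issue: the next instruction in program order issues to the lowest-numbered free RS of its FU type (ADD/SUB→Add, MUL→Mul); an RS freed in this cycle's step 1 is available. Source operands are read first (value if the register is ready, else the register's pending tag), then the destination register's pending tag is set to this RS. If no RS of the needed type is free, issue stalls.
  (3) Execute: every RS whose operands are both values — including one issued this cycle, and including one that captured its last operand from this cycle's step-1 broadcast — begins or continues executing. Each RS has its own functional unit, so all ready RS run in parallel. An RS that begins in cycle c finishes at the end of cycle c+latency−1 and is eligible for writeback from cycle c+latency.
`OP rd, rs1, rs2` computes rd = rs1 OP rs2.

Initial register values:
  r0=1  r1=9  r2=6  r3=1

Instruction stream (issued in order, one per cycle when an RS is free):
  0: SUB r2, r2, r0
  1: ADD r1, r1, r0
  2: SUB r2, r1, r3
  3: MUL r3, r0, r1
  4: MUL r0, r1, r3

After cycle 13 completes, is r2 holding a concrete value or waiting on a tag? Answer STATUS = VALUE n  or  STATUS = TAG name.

cycle 1: issue SUB r2<-Add1 // r0:1,r1:9,r2:Add1,r3:1
cycle 2: issue ADD r1<-Add2 // r0:1,r1:Add2,r2:Add1,r3:1
cycle 3: stall // r0:1,r1:Add2,r2:Add1,r3:1
cycle 4: CDB Add1=5; issue SUB r2<-Add1 // r0:1,r1:Add2,r2:Add1,r3:1
cycle 5: CDB Add2=10; issue MUL r3<-Mul1 // r0:1,r1:10,r2:Add1,r3:Mul1
cycle 6: issue MUL r0<-Mul2 // r0:Mul2,r1:10,r2:Add1,r3:Mul1
cycle 7: - // r0:Mul2,r1:10,r2:Add1,r3:Mul1
cycle 8: CDB Add1=9 // r0:Mul2,r1:10,r2:9,r3:Mul1
cycle 9: CDB Mul1=10 // r0:Mul2,r1:10,r2:9,r3:10
cycle 10: - // r0:Mul2,r1:10,r2:9,r3:10
cycle 11: - // r0:Mul2,r1:10,r2:9,r3:10
cycle 12: - // r0:Mul2,r1:10,r2:9,r3:10
cycle 13: CDB Mul2=100 // r0:100,r1:10,r2:9,r3:10

STATUS = VALUE 9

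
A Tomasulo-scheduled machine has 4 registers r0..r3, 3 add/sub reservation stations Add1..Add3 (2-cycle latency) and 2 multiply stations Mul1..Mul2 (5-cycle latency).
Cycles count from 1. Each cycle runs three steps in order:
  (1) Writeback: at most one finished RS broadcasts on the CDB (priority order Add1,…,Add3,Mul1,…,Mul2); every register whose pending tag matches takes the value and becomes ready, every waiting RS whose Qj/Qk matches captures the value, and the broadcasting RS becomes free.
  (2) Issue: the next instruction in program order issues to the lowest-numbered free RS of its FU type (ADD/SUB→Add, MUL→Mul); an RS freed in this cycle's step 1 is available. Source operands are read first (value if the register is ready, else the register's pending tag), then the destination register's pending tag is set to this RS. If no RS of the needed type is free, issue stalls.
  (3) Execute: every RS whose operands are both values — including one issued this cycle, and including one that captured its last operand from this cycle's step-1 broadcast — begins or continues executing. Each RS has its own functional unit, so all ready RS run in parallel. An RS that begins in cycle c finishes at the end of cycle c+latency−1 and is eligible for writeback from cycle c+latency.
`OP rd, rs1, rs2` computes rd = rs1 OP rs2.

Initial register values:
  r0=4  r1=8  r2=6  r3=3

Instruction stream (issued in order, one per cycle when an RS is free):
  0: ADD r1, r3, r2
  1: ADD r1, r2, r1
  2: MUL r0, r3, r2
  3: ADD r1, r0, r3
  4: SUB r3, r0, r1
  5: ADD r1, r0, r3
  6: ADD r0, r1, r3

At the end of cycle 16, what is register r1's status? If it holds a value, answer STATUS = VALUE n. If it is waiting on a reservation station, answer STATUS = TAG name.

STATUS = VALUE 15

cycle 1: issue ADD r1<-Add1 // r0:4,r1:Add1,r2:6,r3:3
cycle 2: issue ADD r1<-Add2 // r0:4,r1:Add2,r2:6,r3:3
cycle 3: CDB Add1=9; issue MUL r0<-Mul1 // r0:Mul1,r1:Add2,r2:6,r3:3
cycle 4: issue ADD r1<-Add1 // r0:Mul1,r1:Add1,r2:6,r3:3
cycle 5: CDB Add2=15; issue SUB r3<-Add2 // r0:Mul1,r1:Add1,r2:6,r3:Add2
cycle 6: issue ADD r1<-Add3 // r0:Mul1,r1:Add3,r2:6,r3:Add2
cycle 7: stall // r0:Mul1,r1:Add3,r2:6,r3:Add2
cycle 8: CDB Mul1=18; stall // r0:18,r1:Add3,r2:6,r3:Add2
cycle 9: stall // r0:18,r1:Add3,r2:6,r3:Add2
cycle 10: CDB Add1=21; issue ADD r0<-Add1 // r0:Add1,r1:Add3,r2:6,r3:Add2
cycle 11: - // r0:Add1,r1:Add3,r2:6,r3:Add2
cycle 12: CDB Add2=-3 // r0:Add1,r1:Add3,r2:6,r3:-3
cycle 13: - // r0:Add1,r1:Add3,r2:6,r3:-3
cycle 14: CDB Add3=15 // r0:Add1,r1:15,r2:6,r3:-3
cycle 15: - // r0:Add1,r1:15,r2:6,r3:-3
cycle 16: CDB Add1=12 // r0:12,r1:15,r2:6,r3:-3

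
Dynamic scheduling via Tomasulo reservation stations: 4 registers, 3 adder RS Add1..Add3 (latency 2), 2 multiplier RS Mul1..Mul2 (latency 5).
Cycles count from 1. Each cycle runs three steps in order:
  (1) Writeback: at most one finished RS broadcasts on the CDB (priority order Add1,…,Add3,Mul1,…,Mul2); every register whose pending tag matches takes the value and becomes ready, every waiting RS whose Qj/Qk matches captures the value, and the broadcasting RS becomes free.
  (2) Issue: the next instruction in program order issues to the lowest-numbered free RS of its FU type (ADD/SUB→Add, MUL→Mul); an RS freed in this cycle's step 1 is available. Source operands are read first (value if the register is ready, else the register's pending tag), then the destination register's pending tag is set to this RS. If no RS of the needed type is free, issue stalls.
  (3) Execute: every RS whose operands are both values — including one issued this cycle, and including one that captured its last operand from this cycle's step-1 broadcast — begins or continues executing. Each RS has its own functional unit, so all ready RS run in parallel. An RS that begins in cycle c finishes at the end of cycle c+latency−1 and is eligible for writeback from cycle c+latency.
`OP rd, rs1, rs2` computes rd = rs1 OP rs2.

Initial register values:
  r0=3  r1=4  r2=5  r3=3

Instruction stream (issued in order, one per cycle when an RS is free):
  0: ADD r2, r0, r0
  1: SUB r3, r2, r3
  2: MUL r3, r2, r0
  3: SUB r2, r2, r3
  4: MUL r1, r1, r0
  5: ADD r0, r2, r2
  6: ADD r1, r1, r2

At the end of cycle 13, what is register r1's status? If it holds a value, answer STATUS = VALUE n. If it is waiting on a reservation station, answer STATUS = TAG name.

cycle 1: issue ADD r2<-Add1 // r0:3,r1:4,r2:Add1,r3:3
cycle 2: issue SUB r3<-Add2 // r0:3,r1:4,r2:Add1,r3:Add2
cycle 3: CDB Add1=6; issue MUL r3<-Mul1 // r0:3,r1:4,r2:6,r3:Mul1
cycle 4: issue SUB r2<-Add1 // r0:3,r1:4,r2:Add1,r3:Mul1
cycle 5: CDB Add2=3; issue MUL r1<-Mul2 // r0:3,r1:Mul2,r2:Add1,r3:Mul1
cycle 6: issue ADD r0<-Add2 // r0:Add2,r1:Mul2,r2:Add1,r3:Mul1
cycle 7: issue ADD r1<-Add3 // r0:Add2,r1:Add3,r2:Add1,r3:Mul1
cycle 8: CDB Mul1=18 // r0:Add2,r1:Add3,r2:Add1,r3:18
cycle 9: - // r0:Add2,r1:Add3,r2:Add1,r3:18
cycle 10: CDB Add1=-12 // r0:Add2,r1:Add3,r2:-12,r3:18
cycle 11: CDB Mul2=12 // r0:Add2,r1:Add3,r2:-12,r3:18
cycle 12: CDB Add2=-24 // r0:-24,r1:Add3,r2:-12,r3:18
cycle 13: CDB Add3=0 // r0:-24,r1:0,r2:-12,r3:18

STATUS = VALUE 0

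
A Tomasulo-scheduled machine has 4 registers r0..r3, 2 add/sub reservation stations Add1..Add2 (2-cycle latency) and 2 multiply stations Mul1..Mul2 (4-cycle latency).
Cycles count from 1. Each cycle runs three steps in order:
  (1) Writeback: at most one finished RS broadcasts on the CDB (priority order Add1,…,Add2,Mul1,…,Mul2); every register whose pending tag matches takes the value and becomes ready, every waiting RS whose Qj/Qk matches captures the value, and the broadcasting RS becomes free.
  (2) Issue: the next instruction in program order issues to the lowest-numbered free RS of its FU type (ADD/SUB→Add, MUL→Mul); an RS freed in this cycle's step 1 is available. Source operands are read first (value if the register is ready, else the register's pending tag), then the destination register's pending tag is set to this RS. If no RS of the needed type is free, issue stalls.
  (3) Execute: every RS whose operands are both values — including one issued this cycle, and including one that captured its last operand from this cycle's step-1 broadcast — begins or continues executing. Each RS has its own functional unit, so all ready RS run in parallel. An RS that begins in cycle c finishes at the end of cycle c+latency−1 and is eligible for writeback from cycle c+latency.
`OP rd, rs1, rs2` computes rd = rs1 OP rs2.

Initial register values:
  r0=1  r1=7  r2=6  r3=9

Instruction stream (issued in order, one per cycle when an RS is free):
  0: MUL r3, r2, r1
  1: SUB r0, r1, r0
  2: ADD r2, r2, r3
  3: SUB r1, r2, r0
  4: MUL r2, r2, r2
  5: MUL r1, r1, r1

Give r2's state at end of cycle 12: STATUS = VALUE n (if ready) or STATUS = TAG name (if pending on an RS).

STATUS = VALUE 2304

c1: issue MUL r3<-Mul1 | r0:1,r1:7,r2:6,r3:Mul1
c2: issue SUB r0<-Add1 | r0:Add1,r1:7,r2:6,r3:Mul1
c3: issue ADD r2<-Add2 | r0:Add1,r1:7,r2:Add2,r3:Mul1
c4: CDB Add1=6; issue SUB r1<-Add1 | r0:6,r1:Add1,r2:Add2,r3:Mul1
c5: CDB Mul1=42; issue MUL r2<-Mul1 | r0:6,r1:Add1,r2:Mul1,r3:42
c6: issue MUL r1<-Mul2 | r0:6,r1:Mul2,r2:Mul1,r3:42
c7: CDB Add2=48 | r0:6,r1:Mul2,r2:Mul1,r3:42
c8: - | r0:6,r1:Mul2,r2:Mul1,r3:42
c9: CDB Add1=42 | r0:6,r1:Mul2,r2:Mul1,r3:42
c10: - | r0:6,r1:Mul2,r2:Mul1,r3:42
c11: CDB Mul1=2304 | r0:6,r1:Mul2,r2:2304,r3:42
c12: - | r0:6,r1:Mul2,r2:2304,r3:42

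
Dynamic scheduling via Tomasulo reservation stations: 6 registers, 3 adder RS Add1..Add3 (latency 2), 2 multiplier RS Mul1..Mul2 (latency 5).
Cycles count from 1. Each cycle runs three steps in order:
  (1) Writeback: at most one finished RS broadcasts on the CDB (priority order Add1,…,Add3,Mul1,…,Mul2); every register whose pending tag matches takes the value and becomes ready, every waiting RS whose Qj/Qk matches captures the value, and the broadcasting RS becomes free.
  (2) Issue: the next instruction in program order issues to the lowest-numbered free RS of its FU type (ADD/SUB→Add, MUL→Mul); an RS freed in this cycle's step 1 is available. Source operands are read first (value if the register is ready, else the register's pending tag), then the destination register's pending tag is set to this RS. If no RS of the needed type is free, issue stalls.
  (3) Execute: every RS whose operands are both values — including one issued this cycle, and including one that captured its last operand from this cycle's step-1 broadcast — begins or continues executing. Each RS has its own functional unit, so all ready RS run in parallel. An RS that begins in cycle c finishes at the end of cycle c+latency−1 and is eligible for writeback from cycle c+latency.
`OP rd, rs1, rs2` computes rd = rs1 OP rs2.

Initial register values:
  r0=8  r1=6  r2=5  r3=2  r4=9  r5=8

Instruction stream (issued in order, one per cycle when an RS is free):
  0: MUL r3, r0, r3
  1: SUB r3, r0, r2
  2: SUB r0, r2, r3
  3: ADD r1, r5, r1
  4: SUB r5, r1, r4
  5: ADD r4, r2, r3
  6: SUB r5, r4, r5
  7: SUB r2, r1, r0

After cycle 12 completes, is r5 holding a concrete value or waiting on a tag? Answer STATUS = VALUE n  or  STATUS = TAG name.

c1: issue MUL r3<-Mul1 | r0:8,r1:6,r2:5,r3:Mul1,r4:9,r5:8
c2: issue SUB r3<-Add1 | r0:8,r1:6,r2:5,r3:Add1,r4:9,r5:8
c3: issue SUB r0<-Add2 | r0:Add2,r1:6,r2:5,r3:Add1,r4:9,r5:8
c4: CDB Add1=3; issue ADD r1<-Add1 | r0:Add2,r1:Add1,r2:5,r3:3,r4:9,r5:8
c5: issue SUB r5<-Add3 | r0:Add2,r1:Add1,r2:5,r3:3,r4:9,r5:Add3
c6: CDB Add1=14; issue ADD r4<-Add1 | r0:Add2,r1:14,r2:5,r3:3,r4:Add1,r5:Add3
c7: CDB Add2=2; issue SUB r5<-Add2 | r0:2,r1:14,r2:5,r3:3,r4:Add1,r5:Add2
c8: CDB Add1=8; issue SUB r2<-Add1 | r0:2,r1:14,r2:Add1,r3:3,r4:8,r5:Add2
c9: CDB Add3=5 | r0:2,r1:14,r2:Add1,r3:3,r4:8,r5:Add2
c10: CDB Add1=12 | r0:2,r1:14,r2:12,r3:3,r4:8,r5:Add2
c11: CDB Add2=3 | r0:2,r1:14,r2:12,r3:3,r4:8,r5:3
c12: CDB Mul1=16 | r0:2,r1:14,r2:12,r3:3,r4:8,r5:3

STATUS = VALUE 3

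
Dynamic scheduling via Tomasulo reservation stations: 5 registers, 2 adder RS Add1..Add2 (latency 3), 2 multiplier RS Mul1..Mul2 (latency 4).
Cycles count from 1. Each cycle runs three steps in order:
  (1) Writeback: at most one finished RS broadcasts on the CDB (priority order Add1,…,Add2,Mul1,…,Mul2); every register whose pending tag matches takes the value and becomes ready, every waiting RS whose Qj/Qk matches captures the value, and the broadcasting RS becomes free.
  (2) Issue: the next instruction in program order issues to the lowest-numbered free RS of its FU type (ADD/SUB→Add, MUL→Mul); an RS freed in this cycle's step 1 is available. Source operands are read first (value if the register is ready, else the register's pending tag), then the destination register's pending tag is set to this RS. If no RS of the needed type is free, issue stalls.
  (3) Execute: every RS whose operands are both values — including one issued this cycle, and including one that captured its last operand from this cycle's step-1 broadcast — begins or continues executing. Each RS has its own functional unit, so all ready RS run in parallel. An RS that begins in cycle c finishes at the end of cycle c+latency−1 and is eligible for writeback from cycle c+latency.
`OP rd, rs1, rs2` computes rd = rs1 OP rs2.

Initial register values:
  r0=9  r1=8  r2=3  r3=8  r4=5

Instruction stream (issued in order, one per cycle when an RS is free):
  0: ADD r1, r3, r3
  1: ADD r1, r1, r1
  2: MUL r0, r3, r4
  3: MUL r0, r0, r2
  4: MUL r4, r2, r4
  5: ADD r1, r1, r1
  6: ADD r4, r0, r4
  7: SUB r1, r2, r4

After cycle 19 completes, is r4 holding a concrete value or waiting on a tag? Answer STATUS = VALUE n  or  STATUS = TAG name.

cycle 1: issue ADD r1<-Add1 // r0:9,r1:Add1,r2:3,r3:8,r4:5
cycle 2: issue ADD r1<-Add2 // r0:9,r1:Add2,r2:3,r3:8,r4:5
cycle 3: issue MUL r0<-Mul1 // r0:Mul1,r1:Add2,r2:3,r3:8,r4:5
cycle 4: CDB Add1=16; issue MUL r0<-Mul2 // r0:Mul2,r1:Add2,r2:3,r3:8,r4:5
cycle 5: stall // r0:Mul2,r1:Add2,r2:3,r3:8,r4:5
cycle 6: stall // r0:Mul2,r1:Add2,r2:3,r3:8,r4:5
cycle 7: CDB Add2=32; stall // r0:Mul2,r1:32,r2:3,r3:8,r4:5
cycle 8: CDB Mul1=40; issue MUL r4<-Mul1 // r0:Mul2,r1:32,r2:3,r3:8,r4:Mul1
cycle 9: issue ADD r1<-Add1 // r0:Mul2,r1:Add1,r2:3,r3:8,r4:Mul1
cycle 10: issue ADD r4<-Add2 // r0:Mul2,r1:Add1,r2:3,r3:8,r4:Add2
cycle 11: stall // r0:Mul2,r1:Add1,r2:3,r3:8,r4:Add2
cycle 12: CDB Add1=64; issue SUB r1<-Add1 // r0:Mul2,r1:Add1,r2:3,r3:8,r4:Add2
cycle 13: CDB Mul1=15 // r0:Mul2,r1:Add1,r2:3,r3:8,r4:Add2
cycle 14: CDB Mul2=120 // r0:120,r1:Add1,r2:3,r3:8,r4:Add2
cycle 15: - // r0:120,r1:Add1,r2:3,r3:8,r4:Add2
cycle 16: - // r0:120,r1:Add1,r2:3,r3:8,r4:Add2
cycle 17: CDB Add2=135 // r0:120,r1:Add1,r2:3,r3:8,r4:135
cycle 18: - // r0:120,r1:Add1,r2:3,r3:8,r4:135
cycle 19: - // r0:120,r1:Add1,r2:3,r3:8,r4:135

STATUS = VALUE 135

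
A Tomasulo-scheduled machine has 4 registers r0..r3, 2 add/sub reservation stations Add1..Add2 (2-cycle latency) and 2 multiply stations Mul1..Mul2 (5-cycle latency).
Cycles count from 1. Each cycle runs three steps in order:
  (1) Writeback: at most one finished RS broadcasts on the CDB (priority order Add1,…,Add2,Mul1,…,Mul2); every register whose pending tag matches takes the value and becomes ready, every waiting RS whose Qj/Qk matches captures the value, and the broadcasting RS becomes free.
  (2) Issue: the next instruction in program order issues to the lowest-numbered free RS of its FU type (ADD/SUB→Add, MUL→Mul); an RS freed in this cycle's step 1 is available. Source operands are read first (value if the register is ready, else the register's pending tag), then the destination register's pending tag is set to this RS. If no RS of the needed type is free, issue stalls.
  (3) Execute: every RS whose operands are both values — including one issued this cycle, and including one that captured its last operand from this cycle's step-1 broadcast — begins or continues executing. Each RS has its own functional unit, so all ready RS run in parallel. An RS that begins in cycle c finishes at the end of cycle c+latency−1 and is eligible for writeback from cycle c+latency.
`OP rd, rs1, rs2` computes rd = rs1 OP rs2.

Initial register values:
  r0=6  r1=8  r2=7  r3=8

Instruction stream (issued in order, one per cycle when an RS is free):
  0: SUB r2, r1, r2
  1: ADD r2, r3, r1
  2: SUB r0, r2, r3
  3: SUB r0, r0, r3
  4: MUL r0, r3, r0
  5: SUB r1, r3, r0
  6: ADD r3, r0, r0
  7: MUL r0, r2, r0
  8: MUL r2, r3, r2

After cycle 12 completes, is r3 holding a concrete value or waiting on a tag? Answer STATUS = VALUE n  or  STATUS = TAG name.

c1: issue SUB r2<-Add1 | r0:6,r1:8,r2:Add1,r3:8
c2: issue ADD r2<-Add2 | r0:6,r1:8,r2:Add2,r3:8
c3: CDB Add1=1; issue SUB r0<-Add1 | r0:Add1,r1:8,r2:Add2,r3:8
c4: CDB Add2=16; issue SUB r0<-Add2 | r0:Add2,r1:8,r2:16,r3:8
c5: issue MUL r0<-Mul1 | r0:Mul1,r1:8,r2:16,r3:8
c6: CDB Add1=8; issue SUB r1<-Add1 | r0:Mul1,r1:Add1,r2:16,r3:8
c7: stall | r0:Mul1,r1:Add1,r2:16,r3:8
c8: CDB Add2=0; issue ADD r3<-Add2 | r0:Mul1,r1:Add1,r2:16,r3:Add2
c9: issue MUL r0<-Mul2 | r0:Mul2,r1:Add1,r2:16,r3:Add2
c10: stall | r0:Mul2,r1:Add1,r2:16,r3:Add2
c11: stall | r0:Mul2,r1:Add1,r2:16,r3:Add2
c12: stall | r0:Mul2,r1:Add1,r2:16,r3:Add2

STATUS = TAG Add2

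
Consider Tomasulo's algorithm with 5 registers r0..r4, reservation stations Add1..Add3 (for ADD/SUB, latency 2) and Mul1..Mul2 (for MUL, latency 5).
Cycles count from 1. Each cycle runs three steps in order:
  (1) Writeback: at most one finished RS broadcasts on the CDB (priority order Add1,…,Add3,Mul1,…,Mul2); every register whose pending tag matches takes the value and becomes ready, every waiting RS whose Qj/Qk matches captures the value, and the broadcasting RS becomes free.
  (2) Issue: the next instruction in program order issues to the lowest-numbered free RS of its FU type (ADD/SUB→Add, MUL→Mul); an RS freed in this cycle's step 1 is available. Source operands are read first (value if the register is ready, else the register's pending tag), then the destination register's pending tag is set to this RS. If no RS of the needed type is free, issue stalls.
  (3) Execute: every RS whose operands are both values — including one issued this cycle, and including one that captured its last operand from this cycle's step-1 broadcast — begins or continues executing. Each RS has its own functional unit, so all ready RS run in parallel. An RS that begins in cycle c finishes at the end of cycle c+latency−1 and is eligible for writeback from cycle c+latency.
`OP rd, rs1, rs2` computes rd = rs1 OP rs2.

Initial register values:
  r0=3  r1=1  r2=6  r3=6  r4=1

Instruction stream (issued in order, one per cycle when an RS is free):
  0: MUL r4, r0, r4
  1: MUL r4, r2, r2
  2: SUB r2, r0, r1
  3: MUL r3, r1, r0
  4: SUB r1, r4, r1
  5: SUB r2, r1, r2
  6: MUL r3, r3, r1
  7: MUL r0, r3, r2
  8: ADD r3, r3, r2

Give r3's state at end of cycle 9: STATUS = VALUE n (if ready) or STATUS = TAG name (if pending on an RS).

c1: issue MUL r4<-Mul1 | r0:3,r1:1,r2:6,r3:6,r4:Mul1
c2: issue MUL r4<-Mul2 | r0:3,r1:1,r2:6,r3:6,r4:Mul2
c3: issue SUB r2<-Add1 | r0:3,r1:1,r2:Add1,r3:6,r4:Mul2
c4: stall | r0:3,r1:1,r2:Add1,r3:6,r4:Mul2
c5: CDB Add1=2; stall | r0:3,r1:1,r2:2,r3:6,r4:Mul2
c6: CDB Mul1=3; issue MUL r3<-Mul1 | r0:3,r1:1,r2:2,r3:Mul1,r4:Mul2
c7: CDB Mul2=36; issue SUB r1<-Add1 | r0:3,r1:Add1,r2:2,r3:Mul1,r4:36
c8: issue SUB r2<-Add2 | r0:3,r1:Add1,r2:Add2,r3:Mul1,r4:36
c9: CDB Add1=35; issue MUL r3<-Mul2 | r0:3,r1:35,r2:Add2,r3:Mul2,r4:36

STATUS = TAG Mul2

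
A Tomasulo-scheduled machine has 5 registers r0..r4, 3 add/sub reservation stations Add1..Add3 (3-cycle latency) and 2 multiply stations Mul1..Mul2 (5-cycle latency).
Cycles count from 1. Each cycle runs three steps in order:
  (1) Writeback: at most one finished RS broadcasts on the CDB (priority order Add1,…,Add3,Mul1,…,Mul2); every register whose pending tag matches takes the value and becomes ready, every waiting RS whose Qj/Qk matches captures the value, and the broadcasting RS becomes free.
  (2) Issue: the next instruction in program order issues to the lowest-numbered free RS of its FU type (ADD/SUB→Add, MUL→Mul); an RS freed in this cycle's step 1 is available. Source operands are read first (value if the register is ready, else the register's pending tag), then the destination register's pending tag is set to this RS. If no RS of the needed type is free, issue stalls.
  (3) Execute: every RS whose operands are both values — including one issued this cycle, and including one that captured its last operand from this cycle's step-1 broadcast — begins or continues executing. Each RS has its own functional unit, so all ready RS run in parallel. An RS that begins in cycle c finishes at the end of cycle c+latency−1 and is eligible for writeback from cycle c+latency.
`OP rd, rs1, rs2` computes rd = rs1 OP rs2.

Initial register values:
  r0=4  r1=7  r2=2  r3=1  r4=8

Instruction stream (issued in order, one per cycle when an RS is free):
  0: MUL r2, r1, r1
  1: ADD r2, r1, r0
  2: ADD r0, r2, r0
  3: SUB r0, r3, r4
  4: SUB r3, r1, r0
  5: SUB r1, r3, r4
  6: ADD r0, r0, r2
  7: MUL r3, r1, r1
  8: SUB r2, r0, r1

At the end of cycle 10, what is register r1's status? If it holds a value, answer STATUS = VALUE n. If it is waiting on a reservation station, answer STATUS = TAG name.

  c1: issue MUL r2<-Mul1  regs: r0:4,r1:7,r2:Mul1,r3:1,r4:8
  c2: issue ADD r2<-Add1  regs: r0:4,r1:7,r2:Add1,r3:1,r4:8
  c3: issue ADD r0<-Add2  regs: r0:Add2,r1:7,r2:Add1,r3:1,r4:8
  c4: issue SUB r0<-Add3  regs: r0:Add3,r1:7,r2:Add1,r3:1,r4:8
  c5: CDB Add1=11; issue SUB r3<-Add1  regs: r0:Add3,r1:7,r2:11,r3:Add1,r4:8
  c6: CDB Mul1=49; stall  regs: r0:Add3,r1:7,r2:11,r3:Add1,r4:8
  c7: CDB Add3=-7; issue SUB r1<-Add3  regs: r0:-7,r1:Add3,r2:11,r3:Add1,r4:8
  c8: CDB Add2=15; issue ADD r0<-Add2  regs: r0:Add2,r1:Add3,r2:11,r3:Add1,r4:8
  c9: issue MUL r3<-Mul1  regs: r0:Add2,r1:Add3,r2:11,r3:Mul1,r4:8
  c10: CDB Add1=14; issue SUB r2<-Add1  regs: r0:Add2,r1:Add3,r2:Add1,r3:Mul1,r4:8

STATUS = TAG Add3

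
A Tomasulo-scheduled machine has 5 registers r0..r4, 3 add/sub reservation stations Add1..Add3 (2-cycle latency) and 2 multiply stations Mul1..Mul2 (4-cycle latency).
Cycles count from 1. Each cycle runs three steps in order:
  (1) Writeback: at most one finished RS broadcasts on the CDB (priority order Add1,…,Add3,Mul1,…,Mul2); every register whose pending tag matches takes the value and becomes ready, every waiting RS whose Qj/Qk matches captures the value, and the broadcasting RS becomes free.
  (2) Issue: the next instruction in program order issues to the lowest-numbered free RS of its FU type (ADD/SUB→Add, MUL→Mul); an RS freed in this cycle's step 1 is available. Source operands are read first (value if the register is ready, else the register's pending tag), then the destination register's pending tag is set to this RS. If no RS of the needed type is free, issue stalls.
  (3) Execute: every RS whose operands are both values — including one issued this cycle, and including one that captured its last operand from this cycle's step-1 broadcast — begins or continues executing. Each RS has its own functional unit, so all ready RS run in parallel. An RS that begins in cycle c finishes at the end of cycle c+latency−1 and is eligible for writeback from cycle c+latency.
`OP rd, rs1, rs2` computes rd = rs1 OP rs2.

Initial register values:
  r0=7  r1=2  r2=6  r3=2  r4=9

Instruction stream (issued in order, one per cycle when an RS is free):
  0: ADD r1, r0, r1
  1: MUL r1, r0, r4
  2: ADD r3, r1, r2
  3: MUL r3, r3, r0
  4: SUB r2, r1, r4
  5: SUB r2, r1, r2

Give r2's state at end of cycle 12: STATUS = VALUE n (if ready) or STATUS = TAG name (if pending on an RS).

  c1: issue ADD r1<-Add1  regs: r0:7,r1:Add1,r2:6,r3:2,r4:9
  c2: issue MUL r1<-Mul1  regs: r0:7,r1:Mul1,r2:6,r3:2,r4:9
  c3: CDB Add1=9; issue ADD r3<-Add1  regs: r0:7,r1:Mul1,r2:6,r3:Add1,r4:9
  c4: issue MUL r3<-Mul2  regs: r0:7,r1:Mul1,r2:6,r3:Mul2,r4:9
  c5: issue SUB r2<-Add2  regs: r0:7,r1:Mul1,r2:Add2,r3:Mul2,r4:9
  c6: CDB Mul1=63; issue SUB r2<-Add3  regs: r0:7,r1:63,r2:Add3,r3:Mul2,r4:9
  c7: -  regs: r0:7,r1:63,r2:Add3,r3:Mul2,r4:9
  c8: CDB Add1=69  regs: r0:7,r1:63,r2:Add3,r3:Mul2,r4:9
  c9: CDB Add2=54  regs: r0:7,r1:63,r2:Add3,r3:Mul2,r4:9
  c10: -  regs: r0:7,r1:63,r2:Add3,r3:Mul2,r4:9
  c11: CDB Add3=9  regs: r0:7,r1:63,r2:9,r3:Mul2,r4:9
  c12: CDB Mul2=483  regs: r0:7,r1:63,r2:9,r3:483,r4:9

STATUS = VALUE 9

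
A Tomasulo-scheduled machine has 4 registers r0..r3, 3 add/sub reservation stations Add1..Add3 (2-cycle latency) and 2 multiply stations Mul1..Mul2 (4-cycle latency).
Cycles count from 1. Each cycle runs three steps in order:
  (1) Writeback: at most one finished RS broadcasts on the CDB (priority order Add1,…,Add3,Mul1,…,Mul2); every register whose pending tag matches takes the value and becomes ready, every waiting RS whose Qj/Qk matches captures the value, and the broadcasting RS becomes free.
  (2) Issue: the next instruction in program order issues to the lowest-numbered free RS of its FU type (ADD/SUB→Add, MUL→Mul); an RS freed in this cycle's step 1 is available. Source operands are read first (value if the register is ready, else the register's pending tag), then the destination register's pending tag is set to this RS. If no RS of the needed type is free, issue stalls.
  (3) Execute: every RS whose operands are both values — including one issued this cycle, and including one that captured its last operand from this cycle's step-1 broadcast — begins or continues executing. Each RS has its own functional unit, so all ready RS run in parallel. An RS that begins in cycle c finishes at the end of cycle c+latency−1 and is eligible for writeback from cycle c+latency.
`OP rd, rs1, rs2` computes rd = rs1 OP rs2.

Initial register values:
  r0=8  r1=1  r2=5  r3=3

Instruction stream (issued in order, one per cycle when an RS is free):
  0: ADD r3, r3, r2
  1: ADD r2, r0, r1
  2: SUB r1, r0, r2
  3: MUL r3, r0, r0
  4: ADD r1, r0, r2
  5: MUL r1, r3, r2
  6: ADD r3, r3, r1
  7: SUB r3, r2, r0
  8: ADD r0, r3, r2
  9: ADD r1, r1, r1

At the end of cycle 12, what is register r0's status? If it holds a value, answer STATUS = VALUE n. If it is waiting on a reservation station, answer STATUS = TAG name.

STATUS = VALUE 10

  c1: issue ADD r3<-Add1  regs: r0:8,r1:1,r2:5,r3:Add1
  c2: issue ADD r2<-Add2  regs: r0:8,r1:1,r2:Add2,r3:Add1
  c3: CDB Add1=8; issue SUB r1<-Add1  regs: r0:8,r1:Add1,r2:Add2,r3:8
  c4: CDB Add2=9; issue MUL r3<-Mul1  regs: r0:8,r1:Add1,r2:9,r3:Mul1
  c5: issue ADD r1<-Add2  regs: r0:8,r1:Add2,r2:9,r3:Mul1
  c6: CDB Add1=-1; issue MUL r1<-Mul2  regs: r0:8,r1:Mul2,r2:9,r3:Mul1
  c7: CDB Add2=17; issue ADD r3<-Add1  regs: r0:8,r1:Mul2,r2:9,r3:Add1
  c8: CDB Mul1=64; issue SUB r3<-Add2  regs: r0:8,r1:Mul2,r2:9,r3:Add2
  c9: issue ADD r0<-Add3  regs: r0:Add3,r1:Mul2,r2:9,r3:Add2
  c10: CDB Add2=1; issue ADD r1<-Add2  regs: r0:Add3,r1:Add2,r2:9,r3:1
  c11: -  regs: r0:Add3,r1:Add2,r2:9,r3:1
  c12: CDB Add3=10  regs: r0:10,r1:Add2,r2:9,r3:1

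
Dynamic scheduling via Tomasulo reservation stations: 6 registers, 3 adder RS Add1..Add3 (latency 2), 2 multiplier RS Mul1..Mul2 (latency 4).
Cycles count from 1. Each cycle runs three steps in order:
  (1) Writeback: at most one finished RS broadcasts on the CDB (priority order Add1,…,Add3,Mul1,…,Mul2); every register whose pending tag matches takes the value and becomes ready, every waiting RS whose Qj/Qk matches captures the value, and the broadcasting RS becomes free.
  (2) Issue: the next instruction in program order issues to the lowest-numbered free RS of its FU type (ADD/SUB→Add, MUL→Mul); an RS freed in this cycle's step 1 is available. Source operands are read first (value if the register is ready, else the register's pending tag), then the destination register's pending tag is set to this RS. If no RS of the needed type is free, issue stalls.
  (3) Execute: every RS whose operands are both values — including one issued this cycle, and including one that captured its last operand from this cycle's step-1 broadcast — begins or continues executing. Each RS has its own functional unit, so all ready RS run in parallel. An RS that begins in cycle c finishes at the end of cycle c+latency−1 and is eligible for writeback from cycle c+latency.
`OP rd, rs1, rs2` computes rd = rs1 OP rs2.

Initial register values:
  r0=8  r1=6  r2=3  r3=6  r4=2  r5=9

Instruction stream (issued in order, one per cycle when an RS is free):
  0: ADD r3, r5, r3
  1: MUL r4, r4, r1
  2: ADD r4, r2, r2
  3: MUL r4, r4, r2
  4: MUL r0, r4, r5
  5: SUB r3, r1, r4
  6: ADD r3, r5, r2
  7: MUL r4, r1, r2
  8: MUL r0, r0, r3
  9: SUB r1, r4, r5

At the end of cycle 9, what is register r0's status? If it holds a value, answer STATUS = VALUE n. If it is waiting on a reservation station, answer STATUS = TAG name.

  c1: issue ADD r3<-Add1  regs: r0:8,r1:6,r2:3,r3:Add1,r4:2,r5:9
  c2: issue MUL r4<-Mul1  regs: r0:8,r1:6,r2:3,r3:Add1,r4:Mul1,r5:9
  c3: CDB Add1=15; issue ADD r4<-Add1  regs: r0:8,r1:6,r2:3,r3:15,r4:Add1,r5:9
  c4: issue MUL r4<-Mul2  regs: r0:8,r1:6,r2:3,r3:15,r4:Mul2,r5:9
  c5: CDB Add1=6; stall  regs: r0:8,r1:6,r2:3,r3:15,r4:Mul2,r5:9
  c6: CDB Mul1=12; issue MUL r0<-Mul1  regs: r0:Mul1,r1:6,r2:3,r3:15,r4:Mul2,r5:9
  c7: issue SUB r3<-Add1  regs: r0:Mul1,r1:6,r2:3,r3:Add1,r4:Mul2,r5:9
  c8: issue ADD r3<-Add2  regs: r0:Mul1,r1:6,r2:3,r3:Add2,r4:Mul2,r5:9
  c9: CDB Mul2=18; issue MUL r4<-Mul2  regs: r0:Mul1,r1:6,r2:3,r3:Add2,r4:Mul2,r5:9

STATUS = TAG Mul1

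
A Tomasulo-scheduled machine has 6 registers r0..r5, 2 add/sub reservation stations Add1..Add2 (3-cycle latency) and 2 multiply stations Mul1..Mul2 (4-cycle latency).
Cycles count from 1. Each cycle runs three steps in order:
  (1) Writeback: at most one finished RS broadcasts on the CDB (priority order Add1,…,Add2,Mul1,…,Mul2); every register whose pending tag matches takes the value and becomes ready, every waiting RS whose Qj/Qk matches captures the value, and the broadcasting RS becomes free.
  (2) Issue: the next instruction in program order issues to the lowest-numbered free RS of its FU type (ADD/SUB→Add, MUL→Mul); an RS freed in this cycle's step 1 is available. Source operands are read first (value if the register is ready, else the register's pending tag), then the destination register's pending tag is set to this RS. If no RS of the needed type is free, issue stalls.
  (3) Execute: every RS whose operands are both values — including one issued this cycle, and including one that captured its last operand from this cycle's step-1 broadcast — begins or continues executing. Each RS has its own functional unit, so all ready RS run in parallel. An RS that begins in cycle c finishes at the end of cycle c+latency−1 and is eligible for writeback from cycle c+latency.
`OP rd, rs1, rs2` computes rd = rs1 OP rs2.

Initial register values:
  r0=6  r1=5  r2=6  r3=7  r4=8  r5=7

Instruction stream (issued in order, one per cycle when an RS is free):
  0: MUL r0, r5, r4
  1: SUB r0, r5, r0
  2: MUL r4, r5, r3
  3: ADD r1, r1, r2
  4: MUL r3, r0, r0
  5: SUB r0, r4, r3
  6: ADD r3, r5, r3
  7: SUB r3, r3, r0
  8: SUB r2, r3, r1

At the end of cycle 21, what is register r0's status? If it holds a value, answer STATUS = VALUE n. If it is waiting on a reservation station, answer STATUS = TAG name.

cycle 1: issue MUL r0<-Mul1 // r0:Mul1,r1:5,r2:6,r3:7,r4:8,r5:7
cycle 2: issue SUB r0<-Add1 // r0:Add1,r1:5,r2:6,r3:7,r4:8,r5:7
cycle 3: issue MUL r4<-Mul2 // r0:Add1,r1:5,r2:6,r3:7,r4:Mul2,r5:7
cycle 4: issue ADD r1<-Add2 // r0:Add1,r1:Add2,r2:6,r3:7,r4:Mul2,r5:7
cycle 5: CDB Mul1=56; issue MUL r3<-Mul1 // r0:Add1,r1:Add2,r2:6,r3:Mul1,r4:Mul2,r5:7
cycle 6: stall // r0:Add1,r1:Add2,r2:6,r3:Mul1,r4:Mul2,r5:7
cycle 7: CDB Add2=11; issue SUB r0<-Add2 // r0:Add2,r1:11,r2:6,r3:Mul1,r4:Mul2,r5:7
cycle 8: CDB Add1=-49; issue ADD r3<-Add1 // r0:Add2,r1:11,r2:6,r3:Add1,r4:Mul2,r5:7
cycle 9: CDB Mul2=49; stall // r0:Add2,r1:11,r2:6,r3:Add1,r4:49,r5:7
cycle 10: stall // r0:Add2,r1:11,r2:6,r3:Add1,r4:49,r5:7
cycle 11: stall // r0:Add2,r1:11,r2:6,r3:Add1,r4:49,r5:7
cycle 12: CDB Mul1=2401; stall // r0:Add2,r1:11,r2:6,r3:Add1,r4:49,r5:7
cycle 13: stall // r0:Add2,r1:11,r2:6,r3:Add1,r4:49,r5:7
cycle 14: stall // r0:Add2,r1:11,r2:6,r3:Add1,r4:49,r5:7
cycle 15: CDB Add1=2408; issue SUB r3<-Add1 // r0:Add2,r1:11,r2:6,r3:Add1,r4:49,r5:7
cycle 16: CDB Add2=-2352; issue SUB r2<-Add2 // r0:-2352,r1:11,r2:Add2,r3:Add1,r4:49,r5:7
cycle 17: - // r0:-2352,r1:11,r2:Add2,r3:Add1,r4:49,r5:7
cycle 18: - // r0:-2352,r1:11,r2:Add2,r3:Add1,r4:49,r5:7
cycle 19: CDB Add1=4760 // r0:-2352,r1:11,r2:Add2,r3:4760,r4:49,r5:7
cycle 20: - // r0:-2352,r1:11,r2:Add2,r3:4760,r4:49,r5:7
cycle 21: - // r0:-2352,r1:11,r2:Add2,r3:4760,r4:49,r5:7

STATUS = VALUE -2352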